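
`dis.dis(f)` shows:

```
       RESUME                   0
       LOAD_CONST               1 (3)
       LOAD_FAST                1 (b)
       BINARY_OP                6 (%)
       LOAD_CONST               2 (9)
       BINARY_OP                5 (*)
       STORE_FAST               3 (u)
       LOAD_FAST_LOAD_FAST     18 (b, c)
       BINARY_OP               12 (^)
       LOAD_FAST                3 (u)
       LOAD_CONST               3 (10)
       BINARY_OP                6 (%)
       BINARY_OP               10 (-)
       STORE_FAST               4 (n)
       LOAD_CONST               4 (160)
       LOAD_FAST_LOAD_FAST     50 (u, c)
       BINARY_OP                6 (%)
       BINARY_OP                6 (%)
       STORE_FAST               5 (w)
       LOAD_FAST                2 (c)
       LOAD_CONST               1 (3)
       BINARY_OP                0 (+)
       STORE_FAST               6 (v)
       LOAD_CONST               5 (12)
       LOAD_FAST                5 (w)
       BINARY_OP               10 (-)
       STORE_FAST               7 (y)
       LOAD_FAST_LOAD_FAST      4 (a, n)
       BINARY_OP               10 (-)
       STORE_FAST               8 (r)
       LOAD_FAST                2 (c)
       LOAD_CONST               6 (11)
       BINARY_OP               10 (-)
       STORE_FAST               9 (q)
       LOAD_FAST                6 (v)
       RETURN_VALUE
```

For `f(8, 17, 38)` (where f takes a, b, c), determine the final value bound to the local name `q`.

27

LOAD_CONST → push 3. Stack: [3]
LOAD_FAST b → push 17. Stack: [3, 17]
BINARY_OP % → 3 % 17 = 3. Stack: [3]
LOAD_CONST → push 9. Stack: [3, 9]
BINARY_OP * → 3 * 9 = 27. Stack: [27]
STORE_FAST u → u=27. Stack: []
LOAD_FAST_LOAD_FAST b,c → push 17,38. Stack: [17, 38]
BINARY_OP ^ → 17 ^ 38 = 55. Stack: [55]
LOAD_FAST u → push 27. Stack: [55, 27]
LOAD_CONST → push 10. Stack: [55, 27, 10]
BINARY_OP % → 27 % 10 = 7. Stack: [55, 7]
BINARY_OP - → 55 - 7 = 48. Stack: [48]
STORE_FAST n → n=48. Stack: []
LOAD_CONST → push 160. Stack: [160]
LOAD_FAST_LOAD_FAST u,c → push 27,38. Stack: [160, 27, 38]
BINARY_OP % → 27 % 38 = 27. Stack: [160, 27]
BINARY_OP % → 160 % 27 = 25. Stack: [25]
STORE_FAST w → w=25. Stack: []
LOAD_FAST c → push 38. Stack: [38]
LOAD_CONST → push 3. Stack: [38, 3]
BINARY_OP + → 38 + 3 = 41. Stack: [41]
STORE_FAST v → v=41. Stack: []
LOAD_CONST → push 12. Stack: [12]
LOAD_FAST w → push 25. Stack: [12, 25]
BINARY_OP - → 12 - 25 = -13. Stack: [-13]
STORE_FAST y → y=-13. Stack: []
LOAD_FAST_LOAD_FAST a,n → push 8,48. Stack: [8, 48]
BINARY_OP - → 8 - 48 = -40. Stack: [-40]
STORE_FAST r → r=-40. Stack: []
LOAD_FAST c → push 38. Stack: [38]
LOAD_CONST → push 11. Stack: [38, 11]
BINARY_OP - → 38 - 11 = 27. Stack: [27]
STORE_FAST q → q=27. Stack: []
LOAD_FAST v → push 41. Stack: [41]
RETURN_VALUE → return 41.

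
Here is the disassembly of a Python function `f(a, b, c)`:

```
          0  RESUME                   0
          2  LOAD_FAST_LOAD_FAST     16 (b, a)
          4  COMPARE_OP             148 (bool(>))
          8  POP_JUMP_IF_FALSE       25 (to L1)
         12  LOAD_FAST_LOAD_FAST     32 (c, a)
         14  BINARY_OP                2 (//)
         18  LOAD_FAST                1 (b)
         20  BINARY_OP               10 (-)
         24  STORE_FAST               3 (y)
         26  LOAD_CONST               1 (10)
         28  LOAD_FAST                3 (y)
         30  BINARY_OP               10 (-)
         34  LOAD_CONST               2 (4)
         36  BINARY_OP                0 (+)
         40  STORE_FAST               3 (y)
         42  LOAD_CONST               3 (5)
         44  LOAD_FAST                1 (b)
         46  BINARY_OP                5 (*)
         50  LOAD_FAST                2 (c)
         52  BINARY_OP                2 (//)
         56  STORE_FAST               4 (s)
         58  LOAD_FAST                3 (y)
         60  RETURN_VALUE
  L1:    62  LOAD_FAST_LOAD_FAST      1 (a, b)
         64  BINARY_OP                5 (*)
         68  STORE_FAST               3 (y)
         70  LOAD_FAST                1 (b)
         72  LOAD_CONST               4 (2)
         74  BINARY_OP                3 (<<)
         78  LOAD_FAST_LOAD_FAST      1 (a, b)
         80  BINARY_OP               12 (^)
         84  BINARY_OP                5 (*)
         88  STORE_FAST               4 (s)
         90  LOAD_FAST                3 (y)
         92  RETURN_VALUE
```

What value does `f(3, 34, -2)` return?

49

LOAD_FAST_LOAD_FAST b,a → push 34,3. Stack: [34, 3]
COMPARE_OP bool(>) → 34 vs 3 = True. Stack: [True]
POP_JUMP_IF_FALSE → pop True; no jump. Stack: []
LOAD_FAST_LOAD_FAST c,a → push -2,3. Stack: [-2, 3]
BINARY_OP // → -2 // 3 = -1. Stack: [-1]
LOAD_FAST b → push 34. Stack: [-1, 34]
BINARY_OP - → -1 - 34 = -35. Stack: [-35]
STORE_FAST y → y=-35. Stack: []
LOAD_CONST → push 10. Stack: [10]
LOAD_FAST y → push -35. Stack: [10, -35]
BINARY_OP - → 10 - -35 = 45. Stack: [45]
LOAD_CONST → push 4. Stack: [45, 4]
BINARY_OP + → 45 + 4 = 49. Stack: [49]
STORE_FAST y → y=49. Stack: []
LOAD_CONST → push 5. Stack: [5]
LOAD_FAST b → push 34. Stack: [5, 34]
BINARY_OP * → 5 * 34 = 170. Stack: [170]
LOAD_FAST c → push -2. Stack: [170, -2]
BINARY_OP // → 170 // -2 = -85. Stack: [-85]
STORE_FAST s → s=-85. Stack: []
LOAD_FAST y → push 49. Stack: [49]
RETURN_VALUE → return 49.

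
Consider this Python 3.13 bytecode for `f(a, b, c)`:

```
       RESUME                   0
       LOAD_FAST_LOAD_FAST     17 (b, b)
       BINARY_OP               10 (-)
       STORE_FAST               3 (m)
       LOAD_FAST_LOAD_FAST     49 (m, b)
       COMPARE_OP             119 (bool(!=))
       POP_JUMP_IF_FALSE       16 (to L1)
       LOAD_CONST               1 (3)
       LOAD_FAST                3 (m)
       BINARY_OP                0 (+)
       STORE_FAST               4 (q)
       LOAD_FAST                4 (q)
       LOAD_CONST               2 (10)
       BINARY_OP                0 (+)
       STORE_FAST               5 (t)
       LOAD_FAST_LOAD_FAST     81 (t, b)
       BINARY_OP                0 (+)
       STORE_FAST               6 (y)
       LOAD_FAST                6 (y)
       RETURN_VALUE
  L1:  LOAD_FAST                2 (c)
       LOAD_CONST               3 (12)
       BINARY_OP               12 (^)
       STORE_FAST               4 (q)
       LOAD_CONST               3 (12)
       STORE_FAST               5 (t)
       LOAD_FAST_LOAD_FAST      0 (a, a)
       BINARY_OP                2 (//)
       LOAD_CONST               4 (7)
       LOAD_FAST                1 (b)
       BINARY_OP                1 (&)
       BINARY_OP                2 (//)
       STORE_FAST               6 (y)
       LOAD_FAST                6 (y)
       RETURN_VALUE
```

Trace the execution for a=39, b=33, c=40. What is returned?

LOAD_FAST_LOAD_FAST b,b → push 33,33. Stack: [33, 33]
BINARY_OP - → 33 - 33 = 0. Stack: [0]
STORE_FAST m → m=0. Stack: []
LOAD_FAST_LOAD_FAST m,b → push 0,33. Stack: [0, 33]
COMPARE_OP bool(!=) → 0 vs 33 = True. Stack: [True]
POP_JUMP_IF_FALSE → pop True; no jump. Stack: []
LOAD_CONST → push 3. Stack: [3]
LOAD_FAST m → push 0. Stack: [3, 0]
BINARY_OP + → 3 + 0 = 3. Stack: [3]
STORE_FAST q → q=3. Stack: []
LOAD_FAST q → push 3. Stack: [3]
LOAD_CONST → push 10. Stack: [3, 10]
BINARY_OP + → 3 + 10 = 13. Stack: [13]
STORE_FAST t → t=13. Stack: []
LOAD_FAST_LOAD_FAST t,b → push 13,33. Stack: [13, 33]
BINARY_OP + → 13 + 33 = 46. Stack: [46]
STORE_FAST y → y=46. Stack: []
LOAD_FAST y → push 46. Stack: [46]
RETURN_VALUE → return 46.

46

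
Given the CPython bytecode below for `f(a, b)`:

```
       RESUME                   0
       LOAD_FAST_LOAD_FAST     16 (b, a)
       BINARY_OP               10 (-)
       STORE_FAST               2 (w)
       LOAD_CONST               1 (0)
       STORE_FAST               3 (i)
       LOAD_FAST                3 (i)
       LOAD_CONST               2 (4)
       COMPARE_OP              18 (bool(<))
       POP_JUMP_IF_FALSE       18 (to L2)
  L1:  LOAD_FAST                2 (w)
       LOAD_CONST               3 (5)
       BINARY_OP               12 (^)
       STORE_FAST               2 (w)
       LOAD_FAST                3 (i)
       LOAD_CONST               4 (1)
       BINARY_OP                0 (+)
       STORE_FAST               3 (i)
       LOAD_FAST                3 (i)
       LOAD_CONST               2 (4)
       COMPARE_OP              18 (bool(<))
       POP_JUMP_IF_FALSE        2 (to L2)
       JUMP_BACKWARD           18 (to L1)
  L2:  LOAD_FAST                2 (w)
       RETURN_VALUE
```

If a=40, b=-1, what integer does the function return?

LOAD_FAST_LOAD_FAST b,a → push -1,40. Stack: [-1, 40]
BINARY_OP - → -1 - 40 = -41. Stack: [-41]
STORE_FAST w → w=-41. Stack: []
LOAD_CONST → push 0. Stack: [0]
STORE_FAST i → i=0. Stack: []
LOAD_FAST i → push 0. Stack: [0]
LOAD_CONST → push 4. Stack: [0, 4]
COMPARE_OP bool(<) → 0 vs 4 = True. Stack: [True]
POP_JUMP_IF_FALSE → pop True; no jump. Stack: []
LOAD_FAST w → push -41. Stack: [-41]
LOAD_CONST → push 5. Stack: [-41, 5]
BINARY_OP ^ → -41 ^ 5 = -46. Stack: [-46]
STORE_FAST w → w=-46. Stack: []
LOAD_FAST i → push 0. Stack: [0]
LOAD_CONST → push 1. Stack: [0, 1]
BINARY_OP + → 0 + 1 = 1. Stack: [1]
STORE_FAST i → i=1. Stack: []
LOAD_FAST i → push 1. Stack: [1]
LOAD_CONST → push 4. Stack: [1, 4]
COMPARE_OP bool(<) → 1 vs 4 = True. Stack: [True]
POP_JUMP_IF_FALSE → pop True; no jump. Stack: []
LOAD_FAST w → push -46. Stack: [-46]
LOAD_CONST → push 5. Stack: [-46, 5]
BINARY_OP ^ → -46 ^ 5 = -41. Stack: [-41]
STORE_FAST w → w=-41. Stack: []
LOAD_FAST i → push 1. Stack: [1]
LOAD_CONST → push 1. Stack: [1, 1]
BINARY_OP + → 1 + 1 = 2. Stack: [2]
STORE_FAST i → i=2. Stack: []
LOAD_FAST i → push 2. Stack: [2]
LOAD_CONST → push 4. Stack: [2, 4]
COMPARE_OP bool(<) → 2 vs 4 = True. Stack: [True]
POP_JUMP_IF_FALSE → pop True; no jump. Stack: []
LOAD_FAST w → push -41. Stack: [-41]
LOAD_CONST → push 5. Stack: [-41, 5]
BINARY_OP ^ → -41 ^ 5 = -46. Stack: [-46]
STORE_FAST w → w=-46. Stack: []
LOAD_FAST i → push 2. Stack: [2]
LOAD_CONST → push 1. Stack: [2, 1]
BINARY_OP + → 2 + 1 = 3. Stack: [3]
STORE_FAST i → i=3. Stack: []
LOAD_FAST i → push 3. Stack: [3]
LOAD_CONST → push 4. Stack: [3, 4]
COMPARE_OP bool(<) → 3 vs 4 = True. Stack: [True]
POP_JUMP_IF_FALSE → pop True; no jump. Stack: []
LOAD_FAST w → push -46. Stack: [-46]
LOAD_CONST → push 5. Stack: [-46, 5]
BINARY_OP ^ → -46 ^ 5 = -41. Stack: [-41]
STORE_FAST w → w=-41. Stack: []
LOAD_FAST i → push 3. Stack: [3]
LOAD_CONST → push 1. Stack: [3, 1]
BINARY_OP + → 3 + 1 = 4. Stack: [4]
STORE_FAST i → i=4. Stack: []
LOAD_FAST i → push 4. Stack: [4]
LOAD_CONST → push 4. Stack: [4, 4]
COMPARE_OP bool(<) → 4 vs 4 = False. Stack: [False]
POP_JUMP_IF_FALSE → pop False; jump. Stack: []
LOAD_FAST w → push -41. Stack: [-41]
RETURN_VALUE → return -41.

-41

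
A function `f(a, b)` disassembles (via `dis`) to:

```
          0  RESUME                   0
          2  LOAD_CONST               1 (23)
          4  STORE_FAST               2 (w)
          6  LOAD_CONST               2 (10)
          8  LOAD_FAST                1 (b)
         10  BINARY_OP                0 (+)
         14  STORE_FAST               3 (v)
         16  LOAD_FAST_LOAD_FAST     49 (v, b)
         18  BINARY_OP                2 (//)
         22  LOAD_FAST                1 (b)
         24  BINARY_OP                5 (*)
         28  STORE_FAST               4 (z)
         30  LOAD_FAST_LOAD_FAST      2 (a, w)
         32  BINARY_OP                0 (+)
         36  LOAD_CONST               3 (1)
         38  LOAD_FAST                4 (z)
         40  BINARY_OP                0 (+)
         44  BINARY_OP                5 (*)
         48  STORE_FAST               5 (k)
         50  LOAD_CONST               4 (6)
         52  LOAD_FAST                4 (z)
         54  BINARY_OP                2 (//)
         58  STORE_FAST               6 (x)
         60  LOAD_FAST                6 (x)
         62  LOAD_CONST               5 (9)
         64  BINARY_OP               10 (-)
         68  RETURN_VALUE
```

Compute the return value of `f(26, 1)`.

-9

LOAD_CONST → push 23. Stack: [23]
STORE_FAST w → w=23. Stack: []
LOAD_CONST → push 10. Stack: [10]
LOAD_FAST b → push 1. Stack: [10, 1]
BINARY_OP + → 10 + 1 = 11. Stack: [11]
STORE_FAST v → v=11. Stack: []
LOAD_FAST_LOAD_FAST v,b → push 11,1. Stack: [11, 1]
BINARY_OP // → 11 // 1 = 11. Stack: [11]
LOAD_FAST b → push 1. Stack: [11, 1]
BINARY_OP * → 11 * 1 = 11. Stack: [11]
STORE_FAST z → z=11. Stack: []
LOAD_FAST_LOAD_FAST a,w → push 26,23. Stack: [26, 23]
BINARY_OP + → 26 + 23 = 49. Stack: [49]
LOAD_CONST → push 1. Stack: [49, 1]
LOAD_FAST z → push 11. Stack: [49, 1, 11]
BINARY_OP + → 1 + 11 = 12. Stack: [49, 12]
BINARY_OP * → 49 * 12 = 588. Stack: [588]
STORE_FAST k → k=588. Stack: []
LOAD_CONST → push 6. Stack: [6]
LOAD_FAST z → push 11. Stack: [6, 11]
BINARY_OP // → 6 // 11 = 0. Stack: [0]
STORE_FAST x → x=0. Stack: []
LOAD_FAST x → push 0. Stack: [0]
LOAD_CONST → push 9. Stack: [0, 9]
BINARY_OP - → 0 - 9 = -9. Stack: [-9]
RETURN_VALUE → return -9.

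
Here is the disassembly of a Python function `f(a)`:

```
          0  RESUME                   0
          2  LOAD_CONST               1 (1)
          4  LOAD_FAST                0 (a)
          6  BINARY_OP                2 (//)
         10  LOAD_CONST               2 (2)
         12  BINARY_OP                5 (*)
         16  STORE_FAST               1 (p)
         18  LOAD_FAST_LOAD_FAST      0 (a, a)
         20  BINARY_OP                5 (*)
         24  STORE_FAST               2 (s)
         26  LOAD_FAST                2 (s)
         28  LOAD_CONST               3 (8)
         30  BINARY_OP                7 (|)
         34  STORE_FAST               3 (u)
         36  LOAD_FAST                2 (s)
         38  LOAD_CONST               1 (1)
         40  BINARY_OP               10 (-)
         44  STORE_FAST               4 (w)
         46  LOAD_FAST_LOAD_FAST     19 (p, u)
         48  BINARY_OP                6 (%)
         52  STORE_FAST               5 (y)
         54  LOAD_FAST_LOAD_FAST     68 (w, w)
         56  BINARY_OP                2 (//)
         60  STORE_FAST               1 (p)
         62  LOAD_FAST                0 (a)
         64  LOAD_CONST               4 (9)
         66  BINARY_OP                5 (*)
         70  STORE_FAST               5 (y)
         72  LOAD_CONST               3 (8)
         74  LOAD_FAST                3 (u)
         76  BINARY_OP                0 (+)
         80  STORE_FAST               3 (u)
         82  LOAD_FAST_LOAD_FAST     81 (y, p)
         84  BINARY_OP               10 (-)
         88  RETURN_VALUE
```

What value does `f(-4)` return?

-37

LOAD_CONST → push 1. Stack: [1]
LOAD_FAST a → push -4. Stack: [1, -4]
BINARY_OP // → 1 // -4 = -1. Stack: [-1]
LOAD_CONST → push 2. Stack: [-1, 2]
BINARY_OP * → -1 * 2 = -2. Stack: [-2]
STORE_FAST p → p=-2. Stack: []
LOAD_FAST_LOAD_FAST a,a → push -4,-4. Stack: [-4, -4]
BINARY_OP * → -4 * -4 = 16. Stack: [16]
STORE_FAST s → s=16. Stack: []
LOAD_FAST s → push 16. Stack: [16]
LOAD_CONST → push 8. Stack: [16, 8]
BINARY_OP | → 16 | 8 = 24. Stack: [24]
STORE_FAST u → u=24. Stack: []
LOAD_FAST s → push 16. Stack: [16]
LOAD_CONST → push 1. Stack: [16, 1]
BINARY_OP - → 16 - 1 = 15. Stack: [15]
STORE_FAST w → w=15. Stack: []
LOAD_FAST_LOAD_FAST p,u → push -2,24. Stack: [-2, 24]
BINARY_OP % → -2 % 24 = 22. Stack: [22]
STORE_FAST y → y=22. Stack: []
LOAD_FAST_LOAD_FAST w,w → push 15,15. Stack: [15, 15]
BINARY_OP // → 15 // 15 = 1. Stack: [1]
STORE_FAST p → p=1. Stack: []
LOAD_FAST a → push -4. Stack: [-4]
LOAD_CONST → push 9. Stack: [-4, 9]
BINARY_OP * → -4 * 9 = -36. Stack: [-36]
STORE_FAST y → y=-36. Stack: []
LOAD_CONST → push 8. Stack: [8]
LOAD_FAST u → push 24. Stack: [8, 24]
BINARY_OP + → 8 + 24 = 32. Stack: [32]
STORE_FAST u → u=32. Stack: []
LOAD_FAST_LOAD_FAST y,p → push -36,1. Stack: [-36, 1]
BINARY_OP - → -36 - 1 = -37. Stack: [-37]
RETURN_VALUE → return -37.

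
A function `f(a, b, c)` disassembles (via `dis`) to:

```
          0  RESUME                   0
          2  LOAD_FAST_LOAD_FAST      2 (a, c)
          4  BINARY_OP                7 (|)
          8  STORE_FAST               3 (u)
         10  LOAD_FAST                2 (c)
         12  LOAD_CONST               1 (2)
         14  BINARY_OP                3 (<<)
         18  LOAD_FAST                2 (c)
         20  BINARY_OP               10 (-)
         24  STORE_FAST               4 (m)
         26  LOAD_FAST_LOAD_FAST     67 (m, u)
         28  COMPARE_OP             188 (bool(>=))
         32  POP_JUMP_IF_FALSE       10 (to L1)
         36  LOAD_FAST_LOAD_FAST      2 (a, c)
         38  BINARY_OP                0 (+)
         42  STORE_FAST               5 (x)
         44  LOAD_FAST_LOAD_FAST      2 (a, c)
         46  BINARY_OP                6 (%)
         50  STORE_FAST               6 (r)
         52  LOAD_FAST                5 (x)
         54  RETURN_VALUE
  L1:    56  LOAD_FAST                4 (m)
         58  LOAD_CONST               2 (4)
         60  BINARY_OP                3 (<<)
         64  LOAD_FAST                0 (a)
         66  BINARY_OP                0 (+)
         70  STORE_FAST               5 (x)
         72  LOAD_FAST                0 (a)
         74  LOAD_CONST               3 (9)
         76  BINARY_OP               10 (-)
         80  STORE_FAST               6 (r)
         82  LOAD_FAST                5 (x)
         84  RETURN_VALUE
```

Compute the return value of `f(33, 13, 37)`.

70

LOAD_FAST_LOAD_FAST a,c → push 33,37. Stack: [33, 37]
BINARY_OP | → 33 | 37 = 37. Stack: [37]
STORE_FAST u → u=37. Stack: []
LOAD_FAST c → push 37. Stack: [37]
LOAD_CONST → push 2. Stack: [37, 2]
BINARY_OP << → 37 << 2 = 148. Stack: [148]
LOAD_FAST c → push 37. Stack: [148, 37]
BINARY_OP - → 148 - 37 = 111. Stack: [111]
STORE_FAST m → m=111. Stack: []
LOAD_FAST_LOAD_FAST m,u → push 111,37. Stack: [111, 37]
COMPARE_OP bool(>=) → 111 vs 37 = True. Stack: [True]
POP_JUMP_IF_FALSE → pop True; no jump. Stack: []
LOAD_FAST_LOAD_FAST a,c → push 33,37. Stack: [33, 37]
BINARY_OP + → 33 + 37 = 70. Stack: [70]
STORE_FAST x → x=70. Stack: []
LOAD_FAST_LOAD_FAST a,c → push 33,37. Stack: [33, 37]
BINARY_OP % → 33 % 37 = 33. Stack: [33]
STORE_FAST r → r=33. Stack: []
LOAD_FAST x → push 70. Stack: [70]
RETURN_VALUE → return 70.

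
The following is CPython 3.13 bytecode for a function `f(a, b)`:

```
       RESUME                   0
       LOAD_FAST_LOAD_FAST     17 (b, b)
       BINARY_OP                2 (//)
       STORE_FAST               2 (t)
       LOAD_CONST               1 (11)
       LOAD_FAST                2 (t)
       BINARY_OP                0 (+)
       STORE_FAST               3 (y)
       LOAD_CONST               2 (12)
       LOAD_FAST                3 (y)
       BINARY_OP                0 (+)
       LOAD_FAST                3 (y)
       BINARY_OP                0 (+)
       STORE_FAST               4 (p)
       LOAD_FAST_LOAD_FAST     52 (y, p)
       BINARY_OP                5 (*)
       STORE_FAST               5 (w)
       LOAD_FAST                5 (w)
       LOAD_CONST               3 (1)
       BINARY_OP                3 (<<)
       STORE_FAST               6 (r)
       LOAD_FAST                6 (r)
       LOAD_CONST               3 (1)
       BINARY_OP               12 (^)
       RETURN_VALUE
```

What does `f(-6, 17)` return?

865

LOAD_FAST_LOAD_FAST b,b → push 17,17. Stack: [17, 17]
BINARY_OP // → 17 // 17 = 1. Stack: [1]
STORE_FAST t → t=1. Stack: []
LOAD_CONST → push 11. Stack: [11]
LOAD_FAST t → push 1. Stack: [11, 1]
BINARY_OP + → 11 + 1 = 12. Stack: [12]
STORE_FAST y → y=12. Stack: []
LOAD_CONST → push 12. Stack: [12]
LOAD_FAST y → push 12. Stack: [12, 12]
BINARY_OP + → 12 + 12 = 24. Stack: [24]
LOAD_FAST y → push 12. Stack: [24, 12]
BINARY_OP + → 24 + 12 = 36. Stack: [36]
STORE_FAST p → p=36. Stack: []
LOAD_FAST_LOAD_FAST y,p → push 12,36. Stack: [12, 36]
BINARY_OP * → 12 * 36 = 432. Stack: [432]
STORE_FAST w → w=432. Stack: []
LOAD_FAST w → push 432. Stack: [432]
LOAD_CONST → push 1. Stack: [432, 1]
BINARY_OP << → 432 << 1 = 864. Stack: [864]
STORE_FAST r → r=864. Stack: []
LOAD_FAST r → push 864. Stack: [864]
LOAD_CONST → push 1. Stack: [864, 1]
BINARY_OP ^ → 864 ^ 1 = 865. Stack: [865]
RETURN_VALUE → return 865.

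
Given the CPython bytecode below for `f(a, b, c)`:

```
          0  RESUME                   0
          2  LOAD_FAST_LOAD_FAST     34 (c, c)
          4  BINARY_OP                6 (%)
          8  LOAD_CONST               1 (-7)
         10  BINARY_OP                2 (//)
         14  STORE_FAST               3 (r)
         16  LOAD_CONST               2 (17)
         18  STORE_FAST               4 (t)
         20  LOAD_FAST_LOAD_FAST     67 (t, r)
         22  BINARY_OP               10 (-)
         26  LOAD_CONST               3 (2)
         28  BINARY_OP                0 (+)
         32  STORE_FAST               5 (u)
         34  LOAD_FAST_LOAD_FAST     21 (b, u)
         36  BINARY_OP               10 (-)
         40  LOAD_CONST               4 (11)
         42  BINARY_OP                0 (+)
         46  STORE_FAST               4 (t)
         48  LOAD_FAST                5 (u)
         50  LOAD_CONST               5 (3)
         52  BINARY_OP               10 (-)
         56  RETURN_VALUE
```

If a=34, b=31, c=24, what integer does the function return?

LOAD_FAST_LOAD_FAST c,c → push 24,24. Stack: [24, 24]
BINARY_OP % → 24 % 24 = 0. Stack: [0]
LOAD_CONST → push -7. Stack: [0, -7]
BINARY_OP // → 0 // -7 = 0. Stack: [0]
STORE_FAST r → r=0. Stack: []
LOAD_CONST → push 17. Stack: [17]
STORE_FAST t → t=17. Stack: []
LOAD_FAST_LOAD_FAST t,r → push 17,0. Stack: [17, 0]
BINARY_OP - → 17 - 0 = 17. Stack: [17]
LOAD_CONST → push 2. Stack: [17, 2]
BINARY_OP + → 17 + 2 = 19. Stack: [19]
STORE_FAST u → u=19. Stack: []
LOAD_FAST_LOAD_FAST b,u → push 31,19. Stack: [31, 19]
BINARY_OP - → 31 - 19 = 12. Stack: [12]
LOAD_CONST → push 11. Stack: [12, 11]
BINARY_OP + → 12 + 11 = 23. Stack: [23]
STORE_FAST t → t=23. Stack: []
LOAD_FAST u → push 19. Stack: [19]
LOAD_CONST → push 3. Stack: [19, 3]
BINARY_OP - → 19 - 3 = 16. Stack: [16]
RETURN_VALUE → return 16.

16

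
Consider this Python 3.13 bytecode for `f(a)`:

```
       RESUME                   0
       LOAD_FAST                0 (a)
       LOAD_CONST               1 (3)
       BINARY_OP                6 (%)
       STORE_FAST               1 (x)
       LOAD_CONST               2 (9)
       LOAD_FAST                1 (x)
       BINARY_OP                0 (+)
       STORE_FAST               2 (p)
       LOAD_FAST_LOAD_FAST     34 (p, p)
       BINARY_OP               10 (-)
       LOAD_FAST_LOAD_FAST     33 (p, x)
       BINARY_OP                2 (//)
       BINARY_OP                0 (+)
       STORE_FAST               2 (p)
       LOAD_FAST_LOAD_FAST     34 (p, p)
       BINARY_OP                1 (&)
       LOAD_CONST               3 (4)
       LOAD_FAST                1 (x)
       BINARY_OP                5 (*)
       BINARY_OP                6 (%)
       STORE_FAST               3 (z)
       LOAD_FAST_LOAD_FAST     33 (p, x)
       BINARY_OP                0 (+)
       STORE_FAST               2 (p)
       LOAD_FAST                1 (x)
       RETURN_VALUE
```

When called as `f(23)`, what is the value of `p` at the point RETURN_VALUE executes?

7

LOAD_FAST a → push 23. Stack: [23]
LOAD_CONST → push 3. Stack: [23, 3]
BINARY_OP % → 23 % 3 = 2. Stack: [2]
STORE_FAST x → x=2. Stack: []
LOAD_CONST → push 9. Stack: [9]
LOAD_FAST x → push 2. Stack: [9, 2]
BINARY_OP + → 9 + 2 = 11. Stack: [11]
STORE_FAST p → p=11. Stack: []
LOAD_FAST_LOAD_FAST p,p → push 11,11. Stack: [11, 11]
BINARY_OP - → 11 - 11 = 0. Stack: [0]
LOAD_FAST_LOAD_FAST p,x → push 11,2. Stack: [0, 11, 2]
BINARY_OP // → 11 // 2 = 5. Stack: [0, 5]
BINARY_OP + → 0 + 5 = 5. Stack: [5]
STORE_FAST p → p=5. Stack: []
LOAD_FAST_LOAD_FAST p,p → push 5,5. Stack: [5, 5]
BINARY_OP & → 5 & 5 = 5. Stack: [5]
LOAD_CONST → push 4. Stack: [5, 4]
LOAD_FAST x → push 2. Stack: [5, 4, 2]
BINARY_OP * → 4 * 2 = 8. Stack: [5, 8]
BINARY_OP % → 5 % 8 = 5. Stack: [5]
STORE_FAST z → z=5. Stack: []
LOAD_FAST_LOAD_FAST p,x → push 5,2. Stack: [5, 2]
BINARY_OP + → 5 + 2 = 7. Stack: [7]
STORE_FAST p → p=7. Stack: []
LOAD_FAST x → push 2. Stack: [2]
RETURN_VALUE → return 2.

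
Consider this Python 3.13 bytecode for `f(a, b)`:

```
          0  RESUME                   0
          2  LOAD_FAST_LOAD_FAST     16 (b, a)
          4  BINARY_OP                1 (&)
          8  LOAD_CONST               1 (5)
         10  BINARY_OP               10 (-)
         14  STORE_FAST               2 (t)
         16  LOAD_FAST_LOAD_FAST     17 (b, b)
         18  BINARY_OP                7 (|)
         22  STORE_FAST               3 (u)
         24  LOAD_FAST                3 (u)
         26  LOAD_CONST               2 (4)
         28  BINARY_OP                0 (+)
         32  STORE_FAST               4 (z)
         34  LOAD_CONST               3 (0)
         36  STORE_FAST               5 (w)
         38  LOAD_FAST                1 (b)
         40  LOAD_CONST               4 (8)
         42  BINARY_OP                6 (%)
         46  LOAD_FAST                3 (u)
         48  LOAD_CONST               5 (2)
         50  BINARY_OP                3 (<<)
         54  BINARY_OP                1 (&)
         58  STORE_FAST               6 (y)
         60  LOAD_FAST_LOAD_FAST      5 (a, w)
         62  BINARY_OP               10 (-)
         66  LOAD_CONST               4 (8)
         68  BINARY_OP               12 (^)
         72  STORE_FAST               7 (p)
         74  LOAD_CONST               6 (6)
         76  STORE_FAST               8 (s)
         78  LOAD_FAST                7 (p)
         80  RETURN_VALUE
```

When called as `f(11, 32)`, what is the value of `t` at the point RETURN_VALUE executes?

LOAD_FAST_LOAD_FAST b,a → push 32,11. Stack: [32, 11]
BINARY_OP & → 32 & 11 = 0. Stack: [0]
LOAD_CONST → push 5. Stack: [0, 5]
BINARY_OP - → 0 - 5 = -5. Stack: [-5]
STORE_FAST t → t=-5. Stack: []
LOAD_FAST_LOAD_FAST b,b → push 32,32. Stack: [32, 32]
BINARY_OP | → 32 | 32 = 32. Stack: [32]
STORE_FAST u → u=32. Stack: []
LOAD_FAST u → push 32. Stack: [32]
LOAD_CONST → push 4. Stack: [32, 4]
BINARY_OP + → 32 + 4 = 36. Stack: [36]
STORE_FAST z → z=36. Stack: []
LOAD_CONST → push 0. Stack: [0]
STORE_FAST w → w=0. Stack: []
LOAD_FAST b → push 32. Stack: [32]
LOAD_CONST → push 8. Stack: [32, 8]
BINARY_OP % → 32 % 8 = 0. Stack: [0]
LOAD_FAST u → push 32. Stack: [0, 32]
LOAD_CONST → push 2. Stack: [0, 32, 2]
BINARY_OP << → 32 << 2 = 128. Stack: [0, 128]
BINARY_OP & → 0 & 128 = 0. Stack: [0]
STORE_FAST y → y=0. Stack: []
LOAD_FAST_LOAD_FAST a,w → push 11,0. Stack: [11, 0]
BINARY_OP - → 11 - 0 = 11. Stack: [11]
LOAD_CONST → push 8. Stack: [11, 8]
BINARY_OP ^ → 11 ^ 8 = 3. Stack: [3]
STORE_FAST p → p=3. Stack: []
LOAD_CONST → push 6. Stack: [6]
STORE_FAST s → s=6. Stack: []
LOAD_FAST p → push 3. Stack: [3]
RETURN_VALUE → return 3.

-5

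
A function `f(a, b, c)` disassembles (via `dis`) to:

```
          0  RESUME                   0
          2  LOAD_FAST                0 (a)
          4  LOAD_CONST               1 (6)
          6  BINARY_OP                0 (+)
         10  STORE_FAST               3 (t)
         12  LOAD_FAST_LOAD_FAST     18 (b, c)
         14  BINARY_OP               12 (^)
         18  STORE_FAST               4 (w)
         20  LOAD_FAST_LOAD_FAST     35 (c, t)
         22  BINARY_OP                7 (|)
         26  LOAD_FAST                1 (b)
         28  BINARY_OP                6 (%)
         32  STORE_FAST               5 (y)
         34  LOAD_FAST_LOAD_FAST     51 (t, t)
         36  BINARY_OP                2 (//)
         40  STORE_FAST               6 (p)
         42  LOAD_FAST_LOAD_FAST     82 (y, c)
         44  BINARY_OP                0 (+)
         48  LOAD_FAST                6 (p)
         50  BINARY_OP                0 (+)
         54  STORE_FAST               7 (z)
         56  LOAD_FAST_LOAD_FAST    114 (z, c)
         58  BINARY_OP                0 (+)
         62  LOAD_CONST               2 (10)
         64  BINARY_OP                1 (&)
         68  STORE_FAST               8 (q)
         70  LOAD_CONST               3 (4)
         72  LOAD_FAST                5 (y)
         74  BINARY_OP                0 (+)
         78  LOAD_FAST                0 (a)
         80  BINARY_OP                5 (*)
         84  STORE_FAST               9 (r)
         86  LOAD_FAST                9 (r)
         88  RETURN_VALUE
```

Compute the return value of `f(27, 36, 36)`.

135

LOAD_FAST a → push 27. Stack: [27]
LOAD_CONST → push 6. Stack: [27, 6]
BINARY_OP + → 27 + 6 = 33. Stack: [33]
STORE_FAST t → t=33. Stack: []
LOAD_FAST_LOAD_FAST b,c → push 36,36. Stack: [36, 36]
BINARY_OP ^ → 36 ^ 36 = 0. Stack: [0]
STORE_FAST w → w=0. Stack: []
LOAD_FAST_LOAD_FAST c,t → push 36,33. Stack: [36, 33]
BINARY_OP | → 36 | 33 = 37. Stack: [37]
LOAD_FAST b → push 36. Stack: [37, 36]
BINARY_OP % → 37 % 36 = 1. Stack: [1]
STORE_FAST y → y=1. Stack: []
LOAD_FAST_LOAD_FAST t,t → push 33,33. Stack: [33, 33]
BINARY_OP // → 33 // 33 = 1. Stack: [1]
STORE_FAST p → p=1. Stack: []
LOAD_FAST_LOAD_FAST y,c → push 1,36. Stack: [1, 36]
BINARY_OP + → 1 + 36 = 37. Stack: [37]
LOAD_FAST p → push 1. Stack: [37, 1]
BINARY_OP + → 37 + 1 = 38. Stack: [38]
STORE_FAST z → z=38. Stack: []
LOAD_FAST_LOAD_FAST z,c → push 38,36. Stack: [38, 36]
BINARY_OP + → 38 + 36 = 74. Stack: [74]
LOAD_CONST → push 10. Stack: [74, 10]
BINARY_OP & → 74 & 10 = 10. Stack: [10]
STORE_FAST q → q=10. Stack: []
LOAD_CONST → push 4. Stack: [4]
LOAD_FAST y → push 1. Stack: [4, 1]
BINARY_OP + → 4 + 1 = 5. Stack: [5]
LOAD_FAST a → push 27. Stack: [5, 27]
BINARY_OP * → 5 * 27 = 135. Stack: [135]
STORE_FAST r → r=135. Stack: []
LOAD_FAST r → push 135. Stack: [135]
RETURN_VALUE → return 135.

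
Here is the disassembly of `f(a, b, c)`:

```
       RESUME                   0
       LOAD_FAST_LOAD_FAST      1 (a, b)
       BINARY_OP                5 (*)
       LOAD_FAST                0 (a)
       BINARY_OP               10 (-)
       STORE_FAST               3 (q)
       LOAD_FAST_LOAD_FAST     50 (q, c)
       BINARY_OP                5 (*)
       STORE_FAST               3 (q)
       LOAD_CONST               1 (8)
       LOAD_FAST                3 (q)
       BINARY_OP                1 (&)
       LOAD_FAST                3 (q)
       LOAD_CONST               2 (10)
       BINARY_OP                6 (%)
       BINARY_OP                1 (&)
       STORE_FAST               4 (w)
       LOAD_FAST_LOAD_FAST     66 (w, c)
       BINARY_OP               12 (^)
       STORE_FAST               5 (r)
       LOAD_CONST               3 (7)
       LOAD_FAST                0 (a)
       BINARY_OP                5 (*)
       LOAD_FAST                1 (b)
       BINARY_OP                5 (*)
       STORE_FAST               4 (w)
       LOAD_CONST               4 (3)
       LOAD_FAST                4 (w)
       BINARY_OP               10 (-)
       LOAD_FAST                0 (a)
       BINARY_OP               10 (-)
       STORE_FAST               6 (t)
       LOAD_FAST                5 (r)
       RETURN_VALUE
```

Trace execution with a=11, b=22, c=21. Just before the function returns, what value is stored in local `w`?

LOAD_FAST_LOAD_FAST a,b → push 11,22. Stack: [11, 22]
BINARY_OP * → 11 * 22 = 242. Stack: [242]
LOAD_FAST a → push 11. Stack: [242, 11]
BINARY_OP - → 242 - 11 = 231. Stack: [231]
STORE_FAST q → q=231. Stack: []
LOAD_FAST_LOAD_FAST q,c → push 231,21. Stack: [231, 21]
BINARY_OP * → 231 * 21 = 4851. Stack: [4851]
STORE_FAST q → q=4851. Stack: []
LOAD_CONST → push 8. Stack: [8]
LOAD_FAST q → push 4851. Stack: [8, 4851]
BINARY_OP & → 8 & 4851 = 0. Stack: [0]
LOAD_FAST q → push 4851. Stack: [0, 4851]
LOAD_CONST → push 10. Stack: [0, 4851, 10]
BINARY_OP % → 4851 % 10 = 1. Stack: [0, 1]
BINARY_OP & → 0 & 1 = 0. Stack: [0]
STORE_FAST w → w=0. Stack: []
LOAD_FAST_LOAD_FAST w,c → push 0,21. Stack: [0, 21]
BINARY_OP ^ → 0 ^ 21 = 21. Stack: [21]
STORE_FAST r → r=21. Stack: []
LOAD_CONST → push 7. Stack: [7]
LOAD_FAST a → push 11. Stack: [7, 11]
BINARY_OP * → 7 * 11 = 77. Stack: [77]
LOAD_FAST b → push 22. Stack: [77, 22]
BINARY_OP * → 77 * 22 = 1694. Stack: [1694]
STORE_FAST w → w=1694. Stack: []
LOAD_CONST → push 3. Stack: [3]
LOAD_FAST w → push 1694. Stack: [3, 1694]
BINARY_OP - → 3 - 1694 = -1691. Stack: [-1691]
LOAD_FAST a → push 11. Stack: [-1691, 11]
BINARY_OP - → -1691 - 11 = -1702. Stack: [-1702]
STORE_FAST t → t=-1702. Stack: []
LOAD_FAST r → push 21. Stack: [21]
RETURN_VALUE → return 21.

1694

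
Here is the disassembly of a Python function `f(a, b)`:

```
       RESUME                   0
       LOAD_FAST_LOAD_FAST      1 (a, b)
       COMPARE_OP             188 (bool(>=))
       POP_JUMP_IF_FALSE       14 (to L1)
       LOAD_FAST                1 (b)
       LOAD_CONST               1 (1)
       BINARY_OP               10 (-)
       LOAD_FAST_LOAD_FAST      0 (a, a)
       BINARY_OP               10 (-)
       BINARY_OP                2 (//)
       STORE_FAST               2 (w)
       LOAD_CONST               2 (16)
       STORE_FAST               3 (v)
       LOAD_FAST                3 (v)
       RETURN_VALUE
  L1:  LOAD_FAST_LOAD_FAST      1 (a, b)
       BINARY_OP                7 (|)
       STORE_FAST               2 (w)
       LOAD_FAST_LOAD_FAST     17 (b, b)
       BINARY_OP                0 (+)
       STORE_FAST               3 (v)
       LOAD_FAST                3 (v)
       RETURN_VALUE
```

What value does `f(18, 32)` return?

LOAD_FAST_LOAD_FAST a,b → push 18,32. Stack: [18, 32]
COMPARE_OP bool(>=) → 18 vs 32 = False. Stack: [False]
POP_JUMP_IF_FALSE → pop False; jump. Stack: []
LOAD_FAST_LOAD_FAST a,b → push 18,32. Stack: [18, 32]
BINARY_OP | → 18 | 32 = 50. Stack: [50]
STORE_FAST w → w=50. Stack: []
LOAD_FAST_LOAD_FAST b,b → push 32,32. Stack: [32, 32]
BINARY_OP + → 32 + 32 = 64. Stack: [64]
STORE_FAST v → v=64. Stack: []
LOAD_FAST v → push 64. Stack: [64]
RETURN_VALUE → return 64.

64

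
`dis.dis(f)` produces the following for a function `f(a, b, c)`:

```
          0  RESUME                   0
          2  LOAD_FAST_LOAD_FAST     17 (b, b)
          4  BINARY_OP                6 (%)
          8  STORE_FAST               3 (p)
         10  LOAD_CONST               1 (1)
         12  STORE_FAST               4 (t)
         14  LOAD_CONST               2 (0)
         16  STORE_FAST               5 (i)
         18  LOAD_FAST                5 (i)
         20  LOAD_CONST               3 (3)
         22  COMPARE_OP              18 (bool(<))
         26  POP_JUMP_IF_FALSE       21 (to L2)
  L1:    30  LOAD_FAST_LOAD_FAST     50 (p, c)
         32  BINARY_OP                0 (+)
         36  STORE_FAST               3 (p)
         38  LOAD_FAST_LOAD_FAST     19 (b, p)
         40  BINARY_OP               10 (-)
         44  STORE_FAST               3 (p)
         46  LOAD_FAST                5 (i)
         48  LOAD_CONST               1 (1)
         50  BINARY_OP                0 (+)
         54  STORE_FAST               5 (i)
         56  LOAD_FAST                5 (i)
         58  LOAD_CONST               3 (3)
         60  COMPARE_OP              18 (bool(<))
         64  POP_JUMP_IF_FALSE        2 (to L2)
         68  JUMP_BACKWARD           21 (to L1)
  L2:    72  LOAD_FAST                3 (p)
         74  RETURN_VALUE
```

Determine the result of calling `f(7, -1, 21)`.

-22

LOAD_FAST_LOAD_FAST b,b → push -1,-1. Stack: [-1, -1]
BINARY_OP % → -1 % -1 = 0. Stack: [0]
STORE_FAST p → p=0. Stack: []
LOAD_CONST → push 1. Stack: [1]
STORE_FAST t → t=1. Stack: []
LOAD_CONST → push 0. Stack: [0]
STORE_FAST i → i=0. Stack: []
LOAD_FAST i → push 0. Stack: [0]
LOAD_CONST → push 3. Stack: [0, 3]
COMPARE_OP bool(<) → 0 vs 3 = True. Stack: [True]
POP_JUMP_IF_FALSE → pop True; no jump. Stack: []
LOAD_FAST_LOAD_FAST p,c → push 0,21. Stack: [0, 21]
BINARY_OP + → 0 + 21 = 21. Stack: [21]
STORE_FAST p → p=21. Stack: []
LOAD_FAST_LOAD_FAST b,p → push -1,21. Stack: [-1, 21]
BINARY_OP - → -1 - 21 = -22. Stack: [-22]
STORE_FAST p → p=-22. Stack: []
LOAD_FAST i → push 0. Stack: [0]
LOAD_CONST → push 1. Stack: [0, 1]
BINARY_OP + → 0 + 1 = 1. Stack: [1]
STORE_FAST i → i=1. Stack: []
LOAD_FAST i → push 1. Stack: [1]
LOAD_CONST → push 3. Stack: [1, 3]
COMPARE_OP bool(<) → 1 vs 3 = True. Stack: [True]
POP_JUMP_IF_FALSE → pop True; no jump. Stack: []
LOAD_FAST_LOAD_FAST p,c → push -22,21. Stack: [-22, 21]
BINARY_OP + → -22 + 21 = -1. Stack: [-1]
STORE_FAST p → p=-1. Stack: []
LOAD_FAST_LOAD_FAST b,p → push -1,-1. Stack: [-1, -1]
BINARY_OP - → -1 - -1 = 0. Stack: [0]
STORE_FAST p → p=0. Stack: []
LOAD_FAST i → push 1. Stack: [1]
LOAD_CONST → push 1. Stack: [1, 1]
BINARY_OP + → 1 + 1 = 2. Stack: [2]
STORE_FAST i → i=2. Stack: []
LOAD_FAST i → push 2. Stack: [2]
LOAD_CONST → push 3. Stack: [2, 3]
COMPARE_OP bool(<) → 2 vs 3 = True. Stack: [True]
POP_JUMP_IF_FALSE → pop True; no jump. Stack: []
LOAD_FAST_LOAD_FAST p,c → push 0,21. Stack: [0, 21]
BINARY_OP + → 0 + 21 = 21. Stack: [21]
STORE_FAST p → p=21. Stack: []
LOAD_FAST_LOAD_FAST b,p → push -1,21. Stack: [-1, 21]
BINARY_OP - → -1 - 21 = -22. Stack: [-22]
STORE_FAST p → p=-22. Stack: []
LOAD_FAST i → push 2. Stack: [2]
LOAD_CONST → push 1. Stack: [2, 1]
BINARY_OP + → 2 + 1 = 3. Stack: [3]
STORE_FAST i → i=3. Stack: []
LOAD_FAST i → push 3. Stack: [3]
LOAD_CONST → push 3. Stack: [3, 3]
COMPARE_OP bool(<) → 3 vs 3 = False. Stack: [False]
POP_JUMP_IF_FALSE → pop False; jump. Stack: []
LOAD_FAST p → push -22. Stack: [-22]
RETURN_VALUE → return -22.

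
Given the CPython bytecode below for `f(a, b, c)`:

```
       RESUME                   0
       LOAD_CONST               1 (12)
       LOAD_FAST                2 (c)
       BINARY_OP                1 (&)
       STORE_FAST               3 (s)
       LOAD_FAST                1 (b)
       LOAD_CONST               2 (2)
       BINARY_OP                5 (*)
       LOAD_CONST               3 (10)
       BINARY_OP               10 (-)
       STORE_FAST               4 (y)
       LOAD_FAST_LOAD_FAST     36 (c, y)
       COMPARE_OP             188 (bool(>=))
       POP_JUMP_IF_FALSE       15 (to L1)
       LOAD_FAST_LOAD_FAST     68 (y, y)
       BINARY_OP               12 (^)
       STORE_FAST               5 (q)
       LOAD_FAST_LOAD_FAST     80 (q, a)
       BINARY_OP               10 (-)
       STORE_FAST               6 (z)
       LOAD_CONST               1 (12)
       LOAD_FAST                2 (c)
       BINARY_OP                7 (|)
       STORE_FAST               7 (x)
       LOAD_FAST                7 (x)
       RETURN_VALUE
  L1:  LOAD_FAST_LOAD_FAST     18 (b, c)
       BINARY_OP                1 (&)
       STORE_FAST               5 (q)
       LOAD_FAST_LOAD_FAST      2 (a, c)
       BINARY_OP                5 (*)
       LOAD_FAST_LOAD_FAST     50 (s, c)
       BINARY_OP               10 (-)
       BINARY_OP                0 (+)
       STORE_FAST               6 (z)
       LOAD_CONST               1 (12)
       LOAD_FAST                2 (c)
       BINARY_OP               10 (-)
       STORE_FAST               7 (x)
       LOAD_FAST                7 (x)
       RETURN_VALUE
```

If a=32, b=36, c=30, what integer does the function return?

-18

LOAD_CONST → push 12. Stack: [12]
LOAD_FAST c → push 30. Stack: [12, 30]
BINARY_OP & → 12 & 30 = 12. Stack: [12]
STORE_FAST s → s=12. Stack: []
LOAD_FAST b → push 36. Stack: [36]
LOAD_CONST → push 2. Stack: [36, 2]
BINARY_OP * → 36 * 2 = 72. Stack: [72]
LOAD_CONST → push 10. Stack: [72, 10]
BINARY_OP - → 72 - 10 = 62. Stack: [62]
STORE_FAST y → y=62. Stack: []
LOAD_FAST_LOAD_FAST c,y → push 30,62. Stack: [30, 62]
COMPARE_OP bool(>=) → 30 vs 62 = False. Stack: [False]
POP_JUMP_IF_FALSE → pop False; jump. Stack: []
LOAD_FAST_LOAD_FAST b,c → push 36,30. Stack: [36, 30]
BINARY_OP & → 36 & 30 = 4. Stack: [4]
STORE_FAST q → q=4. Stack: []
LOAD_FAST_LOAD_FAST a,c → push 32,30. Stack: [32, 30]
BINARY_OP * → 32 * 30 = 960. Stack: [960]
LOAD_FAST_LOAD_FAST s,c → push 12,30. Stack: [960, 12, 30]
BINARY_OP - → 12 - 30 = -18. Stack: [960, -18]
BINARY_OP + → 960 + -18 = 942. Stack: [942]
STORE_FAST z → z=942. Stack: []
LOAD_CONST → push 12. Stack: [12]
LOAD_FAST c → push 30. Stack: [12, 30]
BINARY_OP - → 12 - 30 = -18. Stack: [-18]
STORE_FAST x → x=-18. Stack: []
LOAD_FAST x → push -18. Stack: [-18]
RETURN_VALUE → return -18.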